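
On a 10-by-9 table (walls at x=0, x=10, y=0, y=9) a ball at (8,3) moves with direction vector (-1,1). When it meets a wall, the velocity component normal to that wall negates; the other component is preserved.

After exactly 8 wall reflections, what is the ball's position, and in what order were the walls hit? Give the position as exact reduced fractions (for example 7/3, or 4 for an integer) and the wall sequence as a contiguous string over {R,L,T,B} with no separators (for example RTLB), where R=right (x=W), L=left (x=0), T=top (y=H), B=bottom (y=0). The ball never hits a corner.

1. t=6 → T at (2,9); v=(-1,-1)
2. t=2 → L at (0,7); v=(1,-1)
3. t=7 → B at (7,0); v=(1,1)
4. t=3 → R at (10,3); v=(-1,1)
5. t=6 → T at (4,9); v=(-1,-1)
6. t=4 → L at (0,5); v=(1,-1)
7. t=5 → B at (5,0); v=(1,1)
8. t=5 → R at (10,5); v=(-1,1)

Final position: (10,5)
Wall sequence: TLBRTLBR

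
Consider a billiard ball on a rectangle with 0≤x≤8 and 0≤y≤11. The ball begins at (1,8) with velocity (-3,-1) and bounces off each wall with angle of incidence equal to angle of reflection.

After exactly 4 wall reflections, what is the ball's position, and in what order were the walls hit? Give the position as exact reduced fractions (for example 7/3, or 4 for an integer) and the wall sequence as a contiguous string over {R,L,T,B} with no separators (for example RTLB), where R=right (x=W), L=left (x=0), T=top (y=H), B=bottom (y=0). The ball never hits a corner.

1. t=1/3 → L at (0,23/3); v=(3,-1)
2. t=8/3 → R at (8,5); v=(-3,-1)
3. t=8/3 → L at (0,7/3); v=(3,-1)
4. t=7/3 → B at (7,0); v=(3,1)

Final position: (7,0)
Wall sequence: LRLB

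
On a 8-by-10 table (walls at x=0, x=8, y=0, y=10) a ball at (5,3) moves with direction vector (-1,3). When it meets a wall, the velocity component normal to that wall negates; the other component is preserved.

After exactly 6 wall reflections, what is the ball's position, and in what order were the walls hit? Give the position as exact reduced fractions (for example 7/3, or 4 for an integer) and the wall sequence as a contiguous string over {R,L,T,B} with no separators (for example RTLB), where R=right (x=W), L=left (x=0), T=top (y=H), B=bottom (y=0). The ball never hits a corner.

1. t=7/3 → T at (8/3,10); v=(-1,-3)
2. t=8/3 → L at (0,2); v=(1,-3)
3. t=2/3 → B at (2/3,0); v=(1,3)
4. t=10/3 → T at (4,10); v=(1,-3)
5. t=10/3 → B at (22/3,0); v=(1,3)
6. t=2/3 → R at (8,2); v=(-1,3)

Final position: (8,2)
Wall sequence: TLBTBR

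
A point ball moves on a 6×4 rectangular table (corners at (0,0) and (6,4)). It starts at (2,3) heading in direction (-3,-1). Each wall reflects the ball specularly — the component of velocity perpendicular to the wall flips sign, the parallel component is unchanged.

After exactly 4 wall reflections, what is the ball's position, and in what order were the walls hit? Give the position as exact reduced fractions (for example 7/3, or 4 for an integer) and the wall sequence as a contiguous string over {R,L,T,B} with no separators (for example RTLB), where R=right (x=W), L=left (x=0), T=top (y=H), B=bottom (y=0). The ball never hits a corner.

Final position: (0,5/3)
Wall sequence: LRBL

1. t=2/3 → L at (0,7/3); v=(3,-1)
2. t=2 → R at (6,1/3); v=(-3,-1)
3. t=1/3 → B at (5,0); v=(-3,1)
4. t=5/3 → L at (0,5/3); v=(3,1)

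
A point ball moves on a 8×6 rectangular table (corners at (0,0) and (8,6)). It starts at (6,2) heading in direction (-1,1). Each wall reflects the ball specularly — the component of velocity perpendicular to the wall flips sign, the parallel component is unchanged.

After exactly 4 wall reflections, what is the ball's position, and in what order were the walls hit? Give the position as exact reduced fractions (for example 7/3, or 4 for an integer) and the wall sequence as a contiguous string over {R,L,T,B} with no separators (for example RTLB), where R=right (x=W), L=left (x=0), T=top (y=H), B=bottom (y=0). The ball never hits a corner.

Final position: (8,4)
Wall sequence: TLBR

1. t=4 → T at (2,6); v=(-1,-1)
2. t=2 → L at (0,4); v=(1,-1)
3. t=4 → B at (4,0); v=(1,1)
4. t=4 → R at (8,4); v=(-1,1)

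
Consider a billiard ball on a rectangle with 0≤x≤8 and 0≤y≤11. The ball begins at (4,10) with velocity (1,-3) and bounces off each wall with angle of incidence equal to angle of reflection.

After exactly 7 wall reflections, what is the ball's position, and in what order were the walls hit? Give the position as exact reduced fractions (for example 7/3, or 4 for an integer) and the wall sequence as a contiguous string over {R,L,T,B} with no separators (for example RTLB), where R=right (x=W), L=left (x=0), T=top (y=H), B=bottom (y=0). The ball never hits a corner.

1. t=10/3 → B at (22/3,0); v=(1,3)
2. t=2/3 → R at (8,2); v=(-1,3)
3. t=3 → T at (5,11); v=(-1,-3)
4. t=11/3 → B at (4/3,0); v=(-1,3)
5. t=4/3 → L at (0,4); v=(1,3)
6. t=7/3 → T at (7/3,11); v=(1,-3)
7. t=11/3 → B at (6,0); v=(1,3)

Final position: (6,0)
Wall sequence: BRTBLTB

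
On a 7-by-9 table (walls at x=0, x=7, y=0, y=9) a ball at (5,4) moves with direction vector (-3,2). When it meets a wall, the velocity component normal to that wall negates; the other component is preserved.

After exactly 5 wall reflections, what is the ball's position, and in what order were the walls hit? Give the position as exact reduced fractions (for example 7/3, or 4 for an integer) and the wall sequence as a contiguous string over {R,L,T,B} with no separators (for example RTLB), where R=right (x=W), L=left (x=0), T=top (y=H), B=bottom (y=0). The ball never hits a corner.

Final position: (2,0)
Wall sequence: LTRLB

1. t=5/3 → L at (0,22/3); v=(3,2)
2. t=5/6 → T at (5/2,9); v=(3,-2)
3. t=3/2 → R at (7,6); v=(-3,-2)
4. t=7/3 → L at (0,4/3); v=(3,-2)
5. t=2/3 → B at (2,0); v=(3,2)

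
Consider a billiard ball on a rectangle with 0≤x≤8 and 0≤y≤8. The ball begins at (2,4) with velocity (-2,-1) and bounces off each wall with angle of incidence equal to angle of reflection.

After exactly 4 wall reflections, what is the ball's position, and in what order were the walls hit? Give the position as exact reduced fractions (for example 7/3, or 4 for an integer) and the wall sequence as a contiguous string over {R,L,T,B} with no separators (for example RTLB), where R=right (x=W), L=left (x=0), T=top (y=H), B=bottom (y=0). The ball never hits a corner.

1. t=1 → L at (0,3); v=(2,-1)
2. t=3 → B at (6,0); v=(2,1)
3. t=1 → R at (8,1); v=(-2,1)
4. t=4 → L at (0,5); v=(2,1)

Final position: (0,5)
Wall sequence: LBRL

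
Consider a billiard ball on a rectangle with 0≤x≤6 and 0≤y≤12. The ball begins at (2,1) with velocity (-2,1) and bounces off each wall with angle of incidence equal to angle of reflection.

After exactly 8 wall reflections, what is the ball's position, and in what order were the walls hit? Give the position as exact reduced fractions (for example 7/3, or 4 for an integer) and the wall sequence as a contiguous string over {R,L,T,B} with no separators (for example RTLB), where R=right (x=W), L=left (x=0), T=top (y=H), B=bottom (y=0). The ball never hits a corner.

1. t=1 → L at (0,2); v=(2,1)
2. t=3 → R at (6,5); v=(-2,1)
3. t=3 → L at (0,8); v=(2,1)
4. t=3 → R at (6,11); v=(-2,1)
5. t=1 → T at (4,12); v=(-2,-1)
6. t=2 → L at (0,10); v=(2,-1)
7. t=3 → R at (6,7); v=(-2,-1)
8. t=3 → L at (0,4); v=(2,-1)

Final position: (0,4)
Wall sequence: LRLRTLRL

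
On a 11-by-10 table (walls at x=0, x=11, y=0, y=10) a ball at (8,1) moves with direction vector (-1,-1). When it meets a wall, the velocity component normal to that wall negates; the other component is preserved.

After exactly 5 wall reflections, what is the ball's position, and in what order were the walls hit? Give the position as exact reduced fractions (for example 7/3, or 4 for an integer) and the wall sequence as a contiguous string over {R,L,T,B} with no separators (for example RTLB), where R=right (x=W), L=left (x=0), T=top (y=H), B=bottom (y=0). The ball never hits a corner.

1. t=1 → B at (7,0); v=(-1,1)
2. t=7 → L at (0,7); v=(1,1)
3. t=3 → T at (3,10); v=(1,-1)
4. t=8 → R at (11,2); v=(-1,-1)
5. t=2 → B at (9,0); v=(-1,1)

Final position: (9,0)
Wall sequence: BLTRB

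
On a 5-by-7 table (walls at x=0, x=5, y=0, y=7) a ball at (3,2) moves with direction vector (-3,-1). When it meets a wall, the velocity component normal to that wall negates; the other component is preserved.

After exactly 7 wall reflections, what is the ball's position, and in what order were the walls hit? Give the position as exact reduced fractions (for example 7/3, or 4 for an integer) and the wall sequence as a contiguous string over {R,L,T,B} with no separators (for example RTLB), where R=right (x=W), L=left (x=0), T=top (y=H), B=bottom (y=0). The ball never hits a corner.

Final position: (4,7)
Wall sequence: LBRLRLT

1. t=1 → L at (0,1); v=(3,-1)
2. t=1 → B at (3,0); v=(3,1)
3. t=2/3 → R at (5,2/3); v=(-3,1)
4. t=5/3 → L at (0,7/3); v=(3,1)
5. t=5/3 → R at (5,4); v=(-3,1)
6. t=5/3 → L at (0,17/3); v=(3,1)
7. t=4/3 → T at (4,7); v=(3,-1)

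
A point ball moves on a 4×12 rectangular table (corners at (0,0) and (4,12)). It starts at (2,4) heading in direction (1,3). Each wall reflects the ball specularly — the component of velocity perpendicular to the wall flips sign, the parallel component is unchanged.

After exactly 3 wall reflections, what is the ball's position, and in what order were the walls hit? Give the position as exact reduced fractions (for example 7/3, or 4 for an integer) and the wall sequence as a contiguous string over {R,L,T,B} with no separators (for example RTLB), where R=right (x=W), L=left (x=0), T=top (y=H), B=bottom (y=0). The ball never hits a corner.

Final position: (0,2)
Wall sequence: RTL

1. t=2 → R at (4,10); v=(-1,3)
2. t=2/3 → T at (10/3,12); v=(-1,-3)
3. t=10/3 → L at (0,2); v=(1,-3)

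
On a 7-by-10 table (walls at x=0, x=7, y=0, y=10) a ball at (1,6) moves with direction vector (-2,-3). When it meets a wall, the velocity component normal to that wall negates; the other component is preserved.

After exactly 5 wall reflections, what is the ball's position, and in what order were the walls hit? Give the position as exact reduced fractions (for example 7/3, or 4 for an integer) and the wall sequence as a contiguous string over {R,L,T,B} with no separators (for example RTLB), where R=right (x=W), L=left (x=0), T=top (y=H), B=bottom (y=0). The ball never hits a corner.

1. t=1/2 → L at (0,9/2); v=(2,-3)
2. t=3/2 → B at (3,0); v=(2,3)
3. t=2 → R at (7,6); v=(-2,3)
4. t=4/3 → T at (13/3,10); v=(-2,-3)
5. t=13/6 → L at (0,7/2); v=(2,-3)

Final position: (0,7/2)
Wall sequence: LBRTL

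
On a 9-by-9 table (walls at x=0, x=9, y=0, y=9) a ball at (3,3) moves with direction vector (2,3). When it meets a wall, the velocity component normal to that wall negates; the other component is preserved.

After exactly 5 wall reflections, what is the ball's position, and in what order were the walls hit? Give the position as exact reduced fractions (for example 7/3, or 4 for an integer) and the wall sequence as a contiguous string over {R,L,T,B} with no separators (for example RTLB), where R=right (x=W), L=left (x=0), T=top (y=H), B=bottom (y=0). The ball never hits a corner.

Final position: (1,9)
Wall sequence: TRBLT

1. t=2 → T at (7,9); v=(2,-3)
2. t=1 → R at (9,6); v=(-2,-3)
3. t=2 → B at (5,0); v=(-2,3)
4. t=5/2 → L at (0,15/2); v=(2,3)
5. t=1/2 → T at (1,9); v=(2,-3)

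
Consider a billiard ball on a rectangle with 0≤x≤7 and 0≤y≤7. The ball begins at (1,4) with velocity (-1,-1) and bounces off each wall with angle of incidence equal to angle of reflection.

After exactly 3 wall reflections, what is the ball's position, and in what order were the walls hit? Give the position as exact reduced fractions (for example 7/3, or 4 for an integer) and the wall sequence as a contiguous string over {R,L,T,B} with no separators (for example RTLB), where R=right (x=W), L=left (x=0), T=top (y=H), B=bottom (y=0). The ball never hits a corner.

1. t=1 → L at (0,3); v=(1,-1)
2. t=3 → B at (3,0); v=(1,1)
3. t=4 → R at (7,4); v=(-1,1)

Final position: (7,4)
Wall sequence: LBR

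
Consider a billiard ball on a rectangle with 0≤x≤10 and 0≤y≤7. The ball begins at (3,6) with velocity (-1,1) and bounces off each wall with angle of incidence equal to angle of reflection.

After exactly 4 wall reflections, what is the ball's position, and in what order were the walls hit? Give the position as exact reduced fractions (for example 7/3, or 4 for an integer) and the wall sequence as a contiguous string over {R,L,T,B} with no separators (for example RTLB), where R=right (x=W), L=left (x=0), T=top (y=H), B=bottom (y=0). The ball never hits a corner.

Final position: (10,5)
Wall sequence: TLBR

1. t=1 → T at (2,7); v=(-1,-1)
2. t=2 → L at (0,5); v=(1,-1)
3. t=5 → B at (5,0); v=(1,1)
4. t=5 → R at (10,5); v=(-1,1)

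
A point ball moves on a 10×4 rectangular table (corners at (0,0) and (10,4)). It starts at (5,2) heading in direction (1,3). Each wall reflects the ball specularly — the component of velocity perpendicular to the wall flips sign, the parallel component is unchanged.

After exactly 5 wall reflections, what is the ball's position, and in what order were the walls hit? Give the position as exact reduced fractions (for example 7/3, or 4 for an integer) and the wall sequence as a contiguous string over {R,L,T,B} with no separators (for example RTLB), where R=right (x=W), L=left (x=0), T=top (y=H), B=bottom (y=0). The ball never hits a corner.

1. t=2/3 → T at (17/3,4); v=(1,-3)
2. t=4/3 → B at (7,0); v=(1,3)
3. t=4/3 → T at (25/3,4); v=(1,-3)
4. t=4/3 → B at (29/3,0); v=(1,3)
5. t=1/3 → R at (10,1); v=(-1,3)

Final position: (10,1)
Wall sequence: TBTBR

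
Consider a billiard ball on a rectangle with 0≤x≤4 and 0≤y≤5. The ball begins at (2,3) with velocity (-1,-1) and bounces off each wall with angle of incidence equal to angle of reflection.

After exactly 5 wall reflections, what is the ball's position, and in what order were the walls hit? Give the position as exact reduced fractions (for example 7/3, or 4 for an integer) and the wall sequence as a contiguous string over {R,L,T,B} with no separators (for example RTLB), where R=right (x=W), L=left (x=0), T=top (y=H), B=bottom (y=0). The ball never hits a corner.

Final position: (0,3)
Wall sequence: LBRTL

1. t=2 → L at (0,1); v=(1,-1)
2. t=1 → B at (1,0); v=(1,1)
3. t=3 → R at (4,3); v=(-1,1)
4. t=2 → T at (2,5); v=(-1,-1)
5. t=2 → L at (0,3); v=(1,-1)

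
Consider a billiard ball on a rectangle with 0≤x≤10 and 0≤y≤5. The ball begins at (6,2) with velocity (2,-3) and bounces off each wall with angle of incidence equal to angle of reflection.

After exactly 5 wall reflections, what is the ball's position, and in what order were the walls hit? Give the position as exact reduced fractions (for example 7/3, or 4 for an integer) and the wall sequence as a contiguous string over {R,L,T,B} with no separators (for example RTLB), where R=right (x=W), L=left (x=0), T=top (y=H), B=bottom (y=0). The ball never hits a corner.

1. t=2/3 → B at (22/3,0); v=(2,3)
2. t=4/3 → R at (10,4); v=(-2,3)
3. t=1/3 → T at (28/3,5); v=(-2,-3)
4. t=5/3 → B at (6,0); v=(-2,3)
5. t=5/3 → T at (8/3,5); v=(-2,-3)

Final position: (8/3,5)
Wall sequence: BRTBT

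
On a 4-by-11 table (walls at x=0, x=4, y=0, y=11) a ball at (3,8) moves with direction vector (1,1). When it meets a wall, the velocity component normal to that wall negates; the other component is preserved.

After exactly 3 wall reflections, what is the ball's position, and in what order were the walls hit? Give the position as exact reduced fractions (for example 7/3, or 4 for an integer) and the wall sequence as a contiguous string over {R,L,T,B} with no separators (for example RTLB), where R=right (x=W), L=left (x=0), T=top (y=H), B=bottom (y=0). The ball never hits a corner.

Final position: (0,9)
Wall sequence: RTL

1. t=1 → R at (4,9); v=(-1,1)
2. t=2 → T at (2,11); v=(-1,-1)
3. t=2 → L at (0,9); v=(1,-1)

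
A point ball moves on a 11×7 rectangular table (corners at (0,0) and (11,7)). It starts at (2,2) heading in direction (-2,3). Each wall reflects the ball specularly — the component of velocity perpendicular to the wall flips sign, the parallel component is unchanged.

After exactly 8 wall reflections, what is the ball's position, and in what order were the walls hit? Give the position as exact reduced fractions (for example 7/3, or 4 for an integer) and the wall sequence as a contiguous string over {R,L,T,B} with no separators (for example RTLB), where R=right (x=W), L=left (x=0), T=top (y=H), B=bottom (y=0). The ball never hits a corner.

1. t=1 → L at (0,5); v=(2,3)
2. t=2/3 → T at (4/3,7); v=(2,-3)
3. t=7/3 → B at (6,0); v=(2,3)
4. t=7/3 → T at (32/3,7); v=(2,-3)
5. t=1/6 → R at (11,13/2); v=(-2,-3)
6. t=13/6 → B at (20/3,0); v=(-2,3)
7. t=7/3 → T at (2,7); v=(-2,-3)
8. t=1 → L at (0,4); v=(2,-3)

Final position: (0,4)
Wall sequence: LTBTRBTL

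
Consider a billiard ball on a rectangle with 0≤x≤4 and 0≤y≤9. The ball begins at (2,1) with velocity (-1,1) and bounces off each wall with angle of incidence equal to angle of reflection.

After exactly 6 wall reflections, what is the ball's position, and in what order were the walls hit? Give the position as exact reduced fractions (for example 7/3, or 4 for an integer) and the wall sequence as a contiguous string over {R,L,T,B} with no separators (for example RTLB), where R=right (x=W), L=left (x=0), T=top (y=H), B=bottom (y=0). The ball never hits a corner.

1. t=2 → L at (0,3); v=(1,1)
2. t=4 → R at (4,7); v=(-1,1)
3. t=2 → T at (2,9); v=(-1,-1)
4. t=2 → L at (0,7); v=(1,-1)
5. t=4 → R at (4,3); v=(-1,-1)
6. t=3 → B at (1,0); v=(-1,1)

Final position: (1,0)
Wall sequence: LRTLRB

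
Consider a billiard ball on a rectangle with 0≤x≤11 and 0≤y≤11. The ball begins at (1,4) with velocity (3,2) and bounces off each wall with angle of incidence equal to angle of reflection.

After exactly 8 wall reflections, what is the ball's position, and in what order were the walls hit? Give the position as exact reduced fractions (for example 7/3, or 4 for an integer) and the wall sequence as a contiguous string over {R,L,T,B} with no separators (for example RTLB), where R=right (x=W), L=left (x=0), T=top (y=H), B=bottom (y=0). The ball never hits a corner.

Final position: (11,4)
Wall sequence: RTLBRLTR

1. t=10/3 → R at (11,32/3); v=(-3,2)
2. t=1/6 → T at (21/2,11); v=(-3,-2)
3. t=7/2 → L at (0,4); v=(3,-2)
4. t=2 → B at (6,0); v=(3,2)
5. t=5/3 → R at (11,10/3); v=(-3,2)
6. t=11/3 → L at (0,32/3); v=(3,2)
7. t=1/6 → T at (1/2,11); v=(3,-2)
8. t=7/2 → R at (11,4); v=(-3,-2)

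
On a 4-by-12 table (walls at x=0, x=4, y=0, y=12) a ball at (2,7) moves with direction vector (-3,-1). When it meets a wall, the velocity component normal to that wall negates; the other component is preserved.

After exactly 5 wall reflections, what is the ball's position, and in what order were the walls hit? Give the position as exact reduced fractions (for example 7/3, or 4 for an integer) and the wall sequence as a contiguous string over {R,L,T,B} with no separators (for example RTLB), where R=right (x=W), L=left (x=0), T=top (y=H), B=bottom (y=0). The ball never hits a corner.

Final position: (0,1)
Wall sequence: LRLRL

1. t=2/3 → L at (0,19/3); v=(3,-1)
2. t=4/3 → R at (4,5); v=(-3,-1)
3. t=4/3 → L at (0,11/3); v=(3,-1)
4. t=4/3 → R at (4,7/3); v=(-3,-1)
5. t=4/3 → L at (0,1); v=(3,-1)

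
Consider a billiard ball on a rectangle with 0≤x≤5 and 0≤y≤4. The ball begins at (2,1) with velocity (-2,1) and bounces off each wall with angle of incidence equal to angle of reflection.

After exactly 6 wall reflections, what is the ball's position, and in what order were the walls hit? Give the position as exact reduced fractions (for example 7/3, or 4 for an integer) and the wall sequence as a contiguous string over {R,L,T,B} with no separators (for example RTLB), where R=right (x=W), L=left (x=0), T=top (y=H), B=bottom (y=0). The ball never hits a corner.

1. t=1 → L at (0,2); v=(2,1)
2. t=2 → T at (4,4); v=(2,-1)
3. t=1/2 → R at (5,7/2); v=(-2,-1)
4. t=5/2 → L at (0,1); v=(2,-1)
5. t=1 → B at (2,0); v=(2,1)
6. t=3/2 → R at (5,3/2); v=(-2,1)

Final position: (5,3/2)
Wall sequence: LTRLBR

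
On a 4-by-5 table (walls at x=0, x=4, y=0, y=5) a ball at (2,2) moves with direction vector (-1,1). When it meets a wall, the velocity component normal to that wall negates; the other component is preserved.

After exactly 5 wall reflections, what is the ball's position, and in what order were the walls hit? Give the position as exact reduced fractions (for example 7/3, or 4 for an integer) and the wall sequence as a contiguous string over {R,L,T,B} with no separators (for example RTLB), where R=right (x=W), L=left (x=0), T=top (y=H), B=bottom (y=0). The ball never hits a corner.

Final position: (0,2)
Wall sequence: LTRBL

1. t=2 → L at (0,4); v=(1,1)
2. t=1 → T at (1,5); v=(1,-1)
3. t=3 → R at (4,2); v=(-1,-1)
4. t=2 → B at (2,0); v=(-1,1)
5. t=2 → L at (0,2); v=(1,1)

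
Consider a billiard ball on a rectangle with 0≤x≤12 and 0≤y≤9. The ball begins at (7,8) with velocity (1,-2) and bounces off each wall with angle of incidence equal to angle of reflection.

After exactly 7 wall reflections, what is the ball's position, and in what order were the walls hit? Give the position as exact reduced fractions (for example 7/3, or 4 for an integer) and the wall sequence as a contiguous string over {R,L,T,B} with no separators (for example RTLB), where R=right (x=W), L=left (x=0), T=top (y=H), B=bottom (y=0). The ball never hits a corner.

Final position: (5,0)
Wall sequence: BRTBLTB

1. t=4 → B at (11,0); v=(1,2)
2. t=1 → R at (12,2); v=(-1,2)
3. t=7/2 → T at (17/2,9); v=(-1,-2)
4. t=9/2 → B at (4,0); v=(-1,2)
5. t=4 → L at (0,8); v=(1,2)
6. t=1/2 → T at (1/2,9); v=(1,-2)
7. t=9/2 → B at (5,0); v=(1,2)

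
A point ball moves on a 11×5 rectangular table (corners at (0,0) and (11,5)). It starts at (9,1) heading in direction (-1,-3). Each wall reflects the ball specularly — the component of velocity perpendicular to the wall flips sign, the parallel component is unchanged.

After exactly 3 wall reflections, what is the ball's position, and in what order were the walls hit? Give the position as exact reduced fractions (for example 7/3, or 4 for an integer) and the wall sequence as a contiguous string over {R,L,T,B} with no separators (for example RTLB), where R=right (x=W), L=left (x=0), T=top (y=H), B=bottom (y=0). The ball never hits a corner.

1. t=1/3 → B at (26/3,0); v=(-1,3)
2. t=5/3 → T at (7,5); v=(-1,-3)
3. t=5/3 → B at (16/3,0); v=(-1,3)

Final position: (16/3,0)
Wall sequence: BTB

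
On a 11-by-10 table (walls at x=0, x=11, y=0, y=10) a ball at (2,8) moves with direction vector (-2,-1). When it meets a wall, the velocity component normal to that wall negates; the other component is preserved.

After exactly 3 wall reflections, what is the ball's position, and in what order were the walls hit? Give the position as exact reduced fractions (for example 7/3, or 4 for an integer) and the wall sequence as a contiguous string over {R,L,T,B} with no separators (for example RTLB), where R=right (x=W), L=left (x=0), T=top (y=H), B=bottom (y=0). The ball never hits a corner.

1. t=1 → L at (0,7); v=(2,-1)
2. t=11/2 → R at (11,3/2); v=(-2,-1)
3. t=3/2 → B at (8,0); v=(-2,1)

Final position: (8,0)
Wall sequence: LRB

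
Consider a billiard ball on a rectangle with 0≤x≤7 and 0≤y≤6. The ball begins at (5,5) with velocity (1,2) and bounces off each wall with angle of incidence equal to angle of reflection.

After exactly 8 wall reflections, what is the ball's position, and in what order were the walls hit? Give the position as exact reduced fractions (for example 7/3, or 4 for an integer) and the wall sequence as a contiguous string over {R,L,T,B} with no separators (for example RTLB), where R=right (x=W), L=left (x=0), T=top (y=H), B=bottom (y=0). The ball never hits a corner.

1. t=1/2 → T at (11/2,6); v=(1,-2)
2. t=3/2 → R at (7,3); v=(-1,-2)
3. t=3/2 → B at (11/2,0); v=(-1,2)
4. t=3 → T at (5/2,6); v=(-1,-2)
5. t=5/2 → L at (0,1); v=(1,-2)
6. t=1/2 → B at (1/2,0); v=(1,2)
7. t=3 → T at (7/2,6); v=(1,-2)
8. t=3 → B at (13/2,0); v=(1,2)

Final position: (13/2,0)
Wall sequence: TRBTLBTB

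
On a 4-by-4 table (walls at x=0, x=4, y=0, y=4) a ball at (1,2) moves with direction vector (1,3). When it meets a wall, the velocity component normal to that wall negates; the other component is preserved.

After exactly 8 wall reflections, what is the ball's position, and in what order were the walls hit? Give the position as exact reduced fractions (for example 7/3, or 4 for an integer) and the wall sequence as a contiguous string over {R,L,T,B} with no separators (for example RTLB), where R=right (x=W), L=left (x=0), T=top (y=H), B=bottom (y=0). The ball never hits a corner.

1. t=2/3 → T at (5/3,4); v=(1,-3)
2. t=4/3 → B at (3,0); v=(1,3)
3. t=1 → R at (4,3); v=(-1,3)
4. t=1/3 → T at (11/3,4); v=(-1,-3)
5. t=4/3 → B at (7/3,0); v=(-1,3)
6. t=4/3 → T at (1,4); v=(-1,-3)
7. t=1 → L at (0,1); v=(1,-3)
8. t=1/3 → B at (1/3,0); v=(1,3)

Final position: (1/3,0)
Wall sequence: TBRTBTLB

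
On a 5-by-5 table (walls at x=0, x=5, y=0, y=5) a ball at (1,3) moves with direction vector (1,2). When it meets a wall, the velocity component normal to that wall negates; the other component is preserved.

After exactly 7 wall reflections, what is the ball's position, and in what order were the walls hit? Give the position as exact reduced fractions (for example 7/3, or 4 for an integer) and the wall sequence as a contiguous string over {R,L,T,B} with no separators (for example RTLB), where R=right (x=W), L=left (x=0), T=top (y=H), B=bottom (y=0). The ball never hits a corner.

Final position: (2,5)
Wall sequence: TBRTBLT

1. t=1 → T at (2,5); v=(1,-2)
2. t=5/2 → B at (9/2,0); v=(1,2)
3. t=1/2 → R at (5,1); v=(-1,2)
4. t=2 → T at (3,5); v=(-1,-2)
5. t=5/2 → B at (1/2,0); v=(-1,2)
6. t=1/2 → L at (0,1); v=(1,2)
7. t=2 → T at (2,5); v=(1,-2)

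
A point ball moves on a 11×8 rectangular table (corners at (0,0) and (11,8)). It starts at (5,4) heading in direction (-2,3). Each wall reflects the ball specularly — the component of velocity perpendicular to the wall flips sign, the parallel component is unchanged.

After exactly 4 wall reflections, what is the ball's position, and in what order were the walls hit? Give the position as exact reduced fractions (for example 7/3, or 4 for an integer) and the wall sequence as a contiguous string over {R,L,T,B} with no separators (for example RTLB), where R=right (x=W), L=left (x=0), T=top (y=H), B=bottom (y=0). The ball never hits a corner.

Final position: (25/3,8)
Wall sequence: TLBT

1. t=4/3 → T at (7/3,8); v=(-2,-3)
2. t=7/6 → L at (0,9/2); v=(2,-3)
3. t=3/2 → B at (3,0); v=(2,3)
4. t=8/3 → T at (25/3,8); v=(2,-3)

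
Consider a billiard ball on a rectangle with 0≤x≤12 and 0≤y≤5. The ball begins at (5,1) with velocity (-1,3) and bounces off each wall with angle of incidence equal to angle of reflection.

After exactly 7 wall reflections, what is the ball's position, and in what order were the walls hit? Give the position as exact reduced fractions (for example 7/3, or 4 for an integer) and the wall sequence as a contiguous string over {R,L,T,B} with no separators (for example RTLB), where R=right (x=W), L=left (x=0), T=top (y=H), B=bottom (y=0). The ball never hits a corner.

1. t=4/3 → T at (11/3,5); v=(-1,-3)
2. t=5/3 → B at (2,0); v=(-1,3)
3. t=5/3 → T at (1/3,5); v=(-1,-3)
4. t=1/3 → L at (0,4); v=(1,-3)
5. t=4/3 → B at (4/3,0); v=(1,3)
6. t=5/3 → T at (3,5); v=(1,-3)
7. t=5/3 → B at (14/3,0); v=(1,3)

Final position: (14/3,0)
Wall sequence: TBTLBTB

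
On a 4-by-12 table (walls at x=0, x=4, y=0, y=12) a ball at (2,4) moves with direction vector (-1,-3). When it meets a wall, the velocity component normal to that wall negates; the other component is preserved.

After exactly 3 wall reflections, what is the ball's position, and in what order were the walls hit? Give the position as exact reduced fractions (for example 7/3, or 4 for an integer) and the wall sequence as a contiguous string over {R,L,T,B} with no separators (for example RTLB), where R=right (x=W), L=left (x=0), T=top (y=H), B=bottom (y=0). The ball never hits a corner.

Final position: (10/3,12)
Wall sequence: BLT

1. t=4/3 → B at (2/3,0); v=(-1,3)
2. t=2/3 → L at (0,2); v=(1,3)
3. t=10/3 → T at (10/3,12); v=(1,-3)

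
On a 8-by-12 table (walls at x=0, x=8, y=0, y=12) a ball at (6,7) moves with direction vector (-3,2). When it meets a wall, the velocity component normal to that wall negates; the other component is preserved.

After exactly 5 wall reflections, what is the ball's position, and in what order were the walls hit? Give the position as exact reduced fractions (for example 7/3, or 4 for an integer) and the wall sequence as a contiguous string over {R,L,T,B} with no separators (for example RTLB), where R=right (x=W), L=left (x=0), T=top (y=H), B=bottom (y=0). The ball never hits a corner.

1. t=2 → L at (0,11); v=(3,2)
2. t=1/2 → T at (3/2,12); v=(3,-2)
3. t=13/6 → R at (8,23/3); v=(-3,-2)
4. t=8/3 → L at (0,7/3); v=(3,-2)
5. t=7/6 → B at (7/2,0); v=(3,2)

Final position: (7/2,0)
Wall sequence: LTRLB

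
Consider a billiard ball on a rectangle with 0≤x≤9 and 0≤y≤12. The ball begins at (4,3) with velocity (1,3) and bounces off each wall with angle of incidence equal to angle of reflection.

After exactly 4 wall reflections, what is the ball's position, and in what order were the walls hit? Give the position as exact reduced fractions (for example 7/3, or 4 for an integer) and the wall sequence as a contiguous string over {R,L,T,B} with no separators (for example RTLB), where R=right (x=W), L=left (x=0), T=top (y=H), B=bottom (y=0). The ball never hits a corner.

1. t=3 → T at (7,12); v=(1,-3)
2. t=2 → R at (9,6); v=(-1,-3)
3. t=2 → B at (7,0); v=(-1,3)
4. t=4 → T at (3,12); v=(-1,-3)

Final position: (3,12)
Wall sequence: TRBT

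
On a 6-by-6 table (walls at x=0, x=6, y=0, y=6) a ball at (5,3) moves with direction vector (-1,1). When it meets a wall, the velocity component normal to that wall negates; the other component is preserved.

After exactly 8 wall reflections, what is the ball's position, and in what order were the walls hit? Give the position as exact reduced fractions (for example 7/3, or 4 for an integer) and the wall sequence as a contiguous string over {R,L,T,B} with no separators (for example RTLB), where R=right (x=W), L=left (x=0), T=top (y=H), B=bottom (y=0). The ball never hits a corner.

Final position: (6,2)
Wall sequence: TLBRTLBR

1. t=3 → T at (2,6); v=(-1,-1)
2. t=2 → L at (0,4); v=(1,-1)
3. t=4 → B at (4,0); v=(1,1)
4. t=2 → R at (6,2); v=(-1,1)
5. t=4 → T at (2,6); v=(-1,-1)
6. t=2 → L at (0,4); v=(1,-1)
7. t=4 → B at (4,0); v=(1,1)
8. t=2 → R at (6,2); v=(-1,1)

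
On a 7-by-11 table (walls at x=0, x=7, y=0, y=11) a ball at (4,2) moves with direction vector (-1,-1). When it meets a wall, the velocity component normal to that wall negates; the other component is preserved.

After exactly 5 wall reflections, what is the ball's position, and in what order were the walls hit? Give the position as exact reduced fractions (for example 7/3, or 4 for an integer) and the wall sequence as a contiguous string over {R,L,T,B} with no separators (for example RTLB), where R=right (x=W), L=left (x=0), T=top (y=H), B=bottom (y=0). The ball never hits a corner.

1. t=2 → B at (2,0); v=(-1,1)
2. t=2 → L at (0,2); v=(1,1)
3. t=7 → R at (7,9); v=(-1,1)
4. t=2 → T at (5,11); v=(-1,-1)
5. t=5 → L at (0,6); v=(1,-1)

Final position: (0,6)
Wall sequence: BLRTL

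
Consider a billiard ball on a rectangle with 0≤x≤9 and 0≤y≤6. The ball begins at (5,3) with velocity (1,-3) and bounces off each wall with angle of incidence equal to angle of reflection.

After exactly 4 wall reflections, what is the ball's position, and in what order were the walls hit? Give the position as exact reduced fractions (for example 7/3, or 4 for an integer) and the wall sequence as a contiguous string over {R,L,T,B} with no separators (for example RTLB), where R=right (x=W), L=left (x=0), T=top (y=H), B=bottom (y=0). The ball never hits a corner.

Final position: (8,0)
Wall sequence: BTRB

1. t=1 → B at (6,0); v=(1,3)
2. t=2 → T at (8,6); v=(1,-3)
3. t=1 → R at (9,3); v=(-1,-3)
4. t=1 → B at (8,0); v=(-1,3)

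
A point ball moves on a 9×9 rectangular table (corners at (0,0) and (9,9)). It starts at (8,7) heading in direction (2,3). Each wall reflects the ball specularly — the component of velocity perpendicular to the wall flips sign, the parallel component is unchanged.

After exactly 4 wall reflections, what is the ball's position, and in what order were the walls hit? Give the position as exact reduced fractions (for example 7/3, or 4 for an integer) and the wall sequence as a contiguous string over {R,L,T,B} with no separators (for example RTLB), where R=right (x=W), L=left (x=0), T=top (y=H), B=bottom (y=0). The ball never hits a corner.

Final position: (0,4)
Wall sequence: RTBL

1. t=1/2 → R at (9,17/2); v=(-2,3)
2. t=1/6 → T at (26/3,9); v=(-2,-3)
3. t=3 → B at (8/3,0); v=(-2,3)
4. t=4/3 → L at (0,4); v=(2,3)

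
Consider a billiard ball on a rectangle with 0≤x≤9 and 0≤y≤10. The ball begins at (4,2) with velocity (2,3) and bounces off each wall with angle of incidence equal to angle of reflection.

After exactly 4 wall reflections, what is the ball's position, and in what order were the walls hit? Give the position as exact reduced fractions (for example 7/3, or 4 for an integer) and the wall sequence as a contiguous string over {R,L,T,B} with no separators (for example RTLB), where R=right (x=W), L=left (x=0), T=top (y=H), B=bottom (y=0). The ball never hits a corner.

Final position: (0,3)
Wall sequence: RTBL

1. t=5/2 → R at (9,19/2); v=(-2,3)
2. t=1/6 → T at (26/3,10); v=(-2,-3)
3. t=10/3 → B at (2,0); v=(-2,3)
4. t=1 → L at (0,3); v=(2,3)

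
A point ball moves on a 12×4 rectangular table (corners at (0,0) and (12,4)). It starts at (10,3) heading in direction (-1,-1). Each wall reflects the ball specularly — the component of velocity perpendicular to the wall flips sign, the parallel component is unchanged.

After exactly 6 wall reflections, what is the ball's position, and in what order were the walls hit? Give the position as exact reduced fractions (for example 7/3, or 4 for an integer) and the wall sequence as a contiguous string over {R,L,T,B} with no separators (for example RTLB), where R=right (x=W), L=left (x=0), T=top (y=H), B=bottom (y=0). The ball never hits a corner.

Final position: (9,0)
Wall sequence: BTLBTB

1. t=3 → B at (7,0); v=(-1,1)
2. t=4 → T at (3,4); v=(-1,-1)
3. t=3 → L at (0,1); v=(1,-1)
4. t=1 → B at (1,0); v=(1,1)
5. t=4 → T at (5,4); v=(1,-1)
6. t=4 → B at (9,0); v=(1,1)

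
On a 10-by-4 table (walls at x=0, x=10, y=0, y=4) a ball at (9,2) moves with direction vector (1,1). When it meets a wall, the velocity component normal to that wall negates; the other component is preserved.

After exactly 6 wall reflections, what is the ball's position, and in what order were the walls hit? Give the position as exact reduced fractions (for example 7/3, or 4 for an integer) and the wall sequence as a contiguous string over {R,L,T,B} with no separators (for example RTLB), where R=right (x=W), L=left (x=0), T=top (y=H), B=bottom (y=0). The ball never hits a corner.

Final position: (3,0)
Wall sequence: RTBTLB

1. t=1 → R at (10,3); v=(-1,1)
2. t=1 → T at (9,4); v=(-1,-1)
3. t=4 → B at (5,0); v=(-1,1)
4. t=4 → T at (1,4); v=(-1,-1)
5. t=1 → L at (0,3); v=(1,-1)
6. t=3 → B at (3,0); v=(1,1)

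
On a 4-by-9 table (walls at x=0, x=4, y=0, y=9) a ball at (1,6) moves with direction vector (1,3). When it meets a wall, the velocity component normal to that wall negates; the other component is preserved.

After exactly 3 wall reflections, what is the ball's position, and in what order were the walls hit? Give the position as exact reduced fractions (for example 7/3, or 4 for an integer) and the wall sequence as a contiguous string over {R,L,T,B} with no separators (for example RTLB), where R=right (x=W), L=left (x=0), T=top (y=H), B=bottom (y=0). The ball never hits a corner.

Final position: (3,0)
Wall sequence: TRB

1. t=1 → T at (2,9); v=(1,-3)
2. t=2 → R at (4,3); v=(-1,-3)
3. t=1 → B at (3,0); v=(-1,3)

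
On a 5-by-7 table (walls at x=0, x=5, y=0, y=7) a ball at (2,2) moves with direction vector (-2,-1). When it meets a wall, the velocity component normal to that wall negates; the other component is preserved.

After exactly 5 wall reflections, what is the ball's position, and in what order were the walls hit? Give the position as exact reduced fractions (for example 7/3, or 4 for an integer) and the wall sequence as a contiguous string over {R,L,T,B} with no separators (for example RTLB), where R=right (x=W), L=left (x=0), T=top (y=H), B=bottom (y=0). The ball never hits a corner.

1. t=1 → L at (0,1); v=(2,-1)
2. t=1 → B at (2,0); v=(2,1)
3. t=3/2 → R at (5,3/2); v=(-2,1)
4. t=5/2 → L at (0,4); v=(2,1)
5. t=5/2 → R at (5,13/2); v=(-2,1)

Final position: (5,13/2)
Wall sequence: LBRLR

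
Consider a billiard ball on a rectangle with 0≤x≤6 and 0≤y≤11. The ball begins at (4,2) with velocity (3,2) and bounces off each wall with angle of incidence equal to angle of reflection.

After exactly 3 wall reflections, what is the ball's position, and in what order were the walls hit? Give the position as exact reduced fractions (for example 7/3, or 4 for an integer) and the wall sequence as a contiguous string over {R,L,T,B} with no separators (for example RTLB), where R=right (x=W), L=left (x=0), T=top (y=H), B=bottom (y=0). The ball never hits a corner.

Final position: (11/2,11)
Wall sequence: RLT

1. t=2/3 → R at (6,10/3); v=(-3,2)
2. t=2 → L at (0,22/3); v=(3,2)
3. t=11/6 → T at (11/2,11); v=(3,-2)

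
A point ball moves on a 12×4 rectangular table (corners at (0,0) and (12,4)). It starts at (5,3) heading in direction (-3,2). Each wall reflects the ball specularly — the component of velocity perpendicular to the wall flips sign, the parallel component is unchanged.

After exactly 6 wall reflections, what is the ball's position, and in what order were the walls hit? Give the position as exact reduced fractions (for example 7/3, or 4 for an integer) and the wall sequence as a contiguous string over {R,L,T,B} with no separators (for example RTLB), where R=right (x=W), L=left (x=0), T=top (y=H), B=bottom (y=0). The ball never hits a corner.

Final position: (19/2,0)
Wall sequence: TLBTRB

1. t=1/2 → T at (7/2,4); v=(-3,-2)
2. t=7/6 → L at (0,5/3); v=(3,-2)
3. t=5/6 → B at (5/2,0); v=(3,2)
4. t=2 → T at (17/2,4); v=(3,-2)
5. t=7/6 → R at (12,5/3); v=(-3,-2)
6. t=5/6 → B at (19/2,0); v=(-3,2)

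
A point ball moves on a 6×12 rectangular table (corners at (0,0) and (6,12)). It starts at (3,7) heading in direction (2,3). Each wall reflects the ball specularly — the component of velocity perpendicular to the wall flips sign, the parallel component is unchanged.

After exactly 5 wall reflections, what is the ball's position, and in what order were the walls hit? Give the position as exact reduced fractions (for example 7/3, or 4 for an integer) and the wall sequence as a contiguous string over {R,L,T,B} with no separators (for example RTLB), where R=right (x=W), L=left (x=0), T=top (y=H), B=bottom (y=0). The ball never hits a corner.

1. t=3/2 → R at (6,23/2); v=(-2,3)
2. t=1/6 → T at (17/3,12); v=(-2,-3)
3. t=17/6 → L at (0,7/2); v=(2,-3)
4. t=7/6 → B at (7/3,0); v=(2,3)
5. t=11/6 → R at (6,11/2); v=(-2,3)

Final position: (6,11/2)
Wall sequence: RTLBR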